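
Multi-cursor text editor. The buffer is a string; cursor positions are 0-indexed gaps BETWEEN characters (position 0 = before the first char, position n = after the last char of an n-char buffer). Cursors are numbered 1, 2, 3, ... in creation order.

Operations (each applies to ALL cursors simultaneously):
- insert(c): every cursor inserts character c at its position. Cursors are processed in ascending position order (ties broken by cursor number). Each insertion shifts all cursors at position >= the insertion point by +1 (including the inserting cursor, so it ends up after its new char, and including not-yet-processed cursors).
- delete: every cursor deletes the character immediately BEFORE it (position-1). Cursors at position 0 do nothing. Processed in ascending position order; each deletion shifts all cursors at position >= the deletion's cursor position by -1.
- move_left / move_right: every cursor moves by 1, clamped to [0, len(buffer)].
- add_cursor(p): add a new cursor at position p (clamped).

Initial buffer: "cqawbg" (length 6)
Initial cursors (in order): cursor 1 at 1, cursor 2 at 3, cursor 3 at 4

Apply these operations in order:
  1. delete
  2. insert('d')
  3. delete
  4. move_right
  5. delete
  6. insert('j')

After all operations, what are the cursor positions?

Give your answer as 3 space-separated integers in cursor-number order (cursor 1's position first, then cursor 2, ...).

After op 1 (delete): buffer="qbg" (len 3), cursors c1@0 c2@1 c3@1, authorship ...
After op 2 (insert('d')): buffer="dqddbg" (len 6), cursors c1@1 c2@4 c3@4, authorship 1.23..
After op 3 (delete): buffer="qbg" (len 3), cursors c1@0 c2@1 c3@1, authorship ...
After op 4 (move_right): buffer="qbg" (len 3), cursors c1@1 c2@2 c3@2, authorship ...
After op 5 (delete): buffer="g" (len 1), cursors c1@0 c2@0 c3@0, authorship .
After op 6 (insert('j')): buffer="jjjg" (len 4), cursors c1@3 c2@3 c3@3, authorship 123.

Answer: 3 3 3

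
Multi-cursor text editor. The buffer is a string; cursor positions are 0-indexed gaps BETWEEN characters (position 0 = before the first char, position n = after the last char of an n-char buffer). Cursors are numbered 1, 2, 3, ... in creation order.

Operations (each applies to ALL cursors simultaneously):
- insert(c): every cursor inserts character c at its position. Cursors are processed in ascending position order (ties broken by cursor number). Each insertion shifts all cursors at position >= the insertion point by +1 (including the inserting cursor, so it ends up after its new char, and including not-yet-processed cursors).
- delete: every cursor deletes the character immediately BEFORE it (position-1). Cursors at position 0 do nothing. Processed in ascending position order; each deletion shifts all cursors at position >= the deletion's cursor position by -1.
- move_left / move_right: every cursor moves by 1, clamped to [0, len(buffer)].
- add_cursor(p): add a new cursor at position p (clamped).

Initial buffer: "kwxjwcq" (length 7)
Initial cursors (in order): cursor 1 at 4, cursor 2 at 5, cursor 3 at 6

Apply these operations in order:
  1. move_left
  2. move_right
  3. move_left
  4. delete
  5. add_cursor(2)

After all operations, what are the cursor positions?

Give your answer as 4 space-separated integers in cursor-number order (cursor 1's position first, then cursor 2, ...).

Answer: 2 2 2 2

Derivation:
After op 1 (move_left): buffer="kwxjwcq" (len 7), cursors c1@3 c2@4 c3@5, authorship .......
After op 2 (move_right): buffer="kwxjwcq" (len 7), cursors c1@4 c2@5 c3@6, authorship .......
After op 3 (move_left): buffer="kwxjwcq" (len 7), cursors c1@3 c2@4 c3@5, authorship .......
After op 4 (delete): buffer="kwcq" (len 4), cursors c1@2 c2@2 c3@2, authorship ....
After op 5 (add_cursor(2)): buffer="kwcq" (len 4), cursors c1@2 c2@2 c3@2 c4@2, authorship ....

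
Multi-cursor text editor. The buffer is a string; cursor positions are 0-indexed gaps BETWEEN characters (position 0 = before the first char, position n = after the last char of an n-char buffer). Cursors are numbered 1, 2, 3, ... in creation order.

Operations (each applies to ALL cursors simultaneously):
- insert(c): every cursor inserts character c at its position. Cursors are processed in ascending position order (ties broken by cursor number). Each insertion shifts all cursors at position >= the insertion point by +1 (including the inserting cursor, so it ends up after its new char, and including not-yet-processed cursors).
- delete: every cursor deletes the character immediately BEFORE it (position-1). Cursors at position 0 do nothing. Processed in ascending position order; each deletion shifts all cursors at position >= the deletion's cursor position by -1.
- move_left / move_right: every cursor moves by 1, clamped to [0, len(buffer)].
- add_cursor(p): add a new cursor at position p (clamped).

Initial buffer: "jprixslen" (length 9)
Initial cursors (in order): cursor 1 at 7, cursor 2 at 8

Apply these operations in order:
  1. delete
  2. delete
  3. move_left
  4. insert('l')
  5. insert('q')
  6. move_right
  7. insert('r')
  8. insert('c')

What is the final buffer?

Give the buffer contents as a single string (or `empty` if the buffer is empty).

Answer: jprllqqirrccn

Derivation:
After op 1 (delete): buffer="jprixsn" (len 7), cursors c1@6 c2@6, authorship .......
After op 2 (delete): buffer="jprin" (len 5), cursors c1@4 c2@4, authorship .....
After op 3 (move_left): buffer="jprin" (len 5), cursors c1@3 c2@3, authorship .....
After op 4 (insert('l')): buffer="jprllin" (len 7), cursors c1@5 c2@5, authorship ...12..
After op 5 (insert('q')): buffer="jprllqqin" (len 9), cursors c1@7 c2@7, authorship ...1212..
After op 6 (move_right): buffer="jprllqqin" (len 9), cursors c1@8 c2@8, authorship ...1212..
After op 7 (insert('r')): buffer="jprllqqirrn" (len 11), cursors c1@10 c2@10, authorship ...1212.12.
After op 8 (insert('c')): buffer="jprllqqirrccn" (len 13), cursors c1@12 c2@12, authorship ...1212.1212.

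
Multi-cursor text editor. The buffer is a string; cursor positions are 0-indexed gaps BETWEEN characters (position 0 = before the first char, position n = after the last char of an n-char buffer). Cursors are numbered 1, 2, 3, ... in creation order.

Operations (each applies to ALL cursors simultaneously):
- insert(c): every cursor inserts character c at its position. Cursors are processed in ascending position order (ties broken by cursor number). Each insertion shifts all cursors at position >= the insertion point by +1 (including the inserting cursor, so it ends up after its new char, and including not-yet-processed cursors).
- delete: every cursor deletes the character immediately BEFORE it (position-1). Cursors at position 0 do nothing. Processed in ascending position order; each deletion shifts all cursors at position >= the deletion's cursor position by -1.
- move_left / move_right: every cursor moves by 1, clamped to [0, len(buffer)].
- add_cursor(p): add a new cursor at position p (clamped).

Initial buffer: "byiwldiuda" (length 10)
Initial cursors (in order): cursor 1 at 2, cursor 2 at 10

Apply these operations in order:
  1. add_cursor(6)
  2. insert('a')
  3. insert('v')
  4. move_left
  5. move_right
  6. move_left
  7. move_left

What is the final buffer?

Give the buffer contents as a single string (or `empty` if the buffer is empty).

After op 1 (add_cursor(6)): buffer="byiwldiuda" (len 10), cursors c1@2 c3@6 c2@10, authorship ..........
After op 2 (insert('a')): buffer="byaiwldaiudaa" (len 13), cursors c1@3 c3@8 c2@13, authorship ..1....3....2
After op 3 (insert('v')): buffer="byaviwldaviudaav" (len 16), cursors c1@4 c3@10 c2@16, authorship ..11....33....22
After op 4 (move_left): buffer="byaviwldaviudaav" (len 16), cursors c1@3 c3@9 c2@15, authorship ..11....33....22
After op 5 (move_right): buffer="byaviwldaviudaav" (len 16), cursors c1@4 c3@10 c2@16, authorship ..11....33....22
After op 6 (move_left): buffer="byaviwldaviudaav" (len 16), cursors c1@3 c3@9 c2@15, authorship ..11....33....22
After op 7 (move_left): buffer="byaviwldaviudaav" (len 16), cursors c1@2 c3@8 c2@14, authorship ..11....33....22

Answer: byaviwldaviudaav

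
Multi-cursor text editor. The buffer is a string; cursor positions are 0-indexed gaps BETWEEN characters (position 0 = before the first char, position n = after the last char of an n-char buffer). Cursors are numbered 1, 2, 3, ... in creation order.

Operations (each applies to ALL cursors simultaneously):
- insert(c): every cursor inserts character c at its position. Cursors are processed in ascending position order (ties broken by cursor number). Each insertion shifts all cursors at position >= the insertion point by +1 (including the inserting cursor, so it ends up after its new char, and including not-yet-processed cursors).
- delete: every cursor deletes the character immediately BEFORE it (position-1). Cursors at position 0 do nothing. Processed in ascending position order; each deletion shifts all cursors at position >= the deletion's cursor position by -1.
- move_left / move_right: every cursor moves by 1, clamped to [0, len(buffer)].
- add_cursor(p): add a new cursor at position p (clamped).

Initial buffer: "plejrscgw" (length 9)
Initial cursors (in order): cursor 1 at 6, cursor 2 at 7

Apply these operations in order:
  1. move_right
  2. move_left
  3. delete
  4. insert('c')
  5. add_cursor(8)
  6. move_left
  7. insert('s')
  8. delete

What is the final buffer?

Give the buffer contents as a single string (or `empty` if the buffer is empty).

Answer: plejrccgw

Derivation:
After op 1 (move_right): buffer="plejrscgw" (len 9), cursors c1@7 c2@8, authorship .........
After op 2 (move_left): buffer="plejrscgw" (len 9), cursors c1@6 c2@7, authorship .........
After op 3 (delete): buffer="plejrgw" (len 7), cursors c1@5 c2@5, authorship .......
After op 4 (insert('c')): buffer="plejrccgw" (len 9), cursors c1@7 c2@7, authorship .....12..
After op 5 (add_cursor(8)): buffer="plejrccgw" (len 9), cursors c1@7 c2@7 c3@8, authorship .....12..
After op 6 (move_left): buffer="plejrccgw" (len 9), cursors c1@6 c2@6 c3@7, authorship .....12..
After op 7 (insert('s')): buffer="plejrcsscsgw" (len 12), cursors c1@8 c2@8 c3@10, authorship .....11223..
After op 8 (delete): buffer="plejrccgw" (len 9), cursors c1@6 c2@6 c3@7, authorship .....12..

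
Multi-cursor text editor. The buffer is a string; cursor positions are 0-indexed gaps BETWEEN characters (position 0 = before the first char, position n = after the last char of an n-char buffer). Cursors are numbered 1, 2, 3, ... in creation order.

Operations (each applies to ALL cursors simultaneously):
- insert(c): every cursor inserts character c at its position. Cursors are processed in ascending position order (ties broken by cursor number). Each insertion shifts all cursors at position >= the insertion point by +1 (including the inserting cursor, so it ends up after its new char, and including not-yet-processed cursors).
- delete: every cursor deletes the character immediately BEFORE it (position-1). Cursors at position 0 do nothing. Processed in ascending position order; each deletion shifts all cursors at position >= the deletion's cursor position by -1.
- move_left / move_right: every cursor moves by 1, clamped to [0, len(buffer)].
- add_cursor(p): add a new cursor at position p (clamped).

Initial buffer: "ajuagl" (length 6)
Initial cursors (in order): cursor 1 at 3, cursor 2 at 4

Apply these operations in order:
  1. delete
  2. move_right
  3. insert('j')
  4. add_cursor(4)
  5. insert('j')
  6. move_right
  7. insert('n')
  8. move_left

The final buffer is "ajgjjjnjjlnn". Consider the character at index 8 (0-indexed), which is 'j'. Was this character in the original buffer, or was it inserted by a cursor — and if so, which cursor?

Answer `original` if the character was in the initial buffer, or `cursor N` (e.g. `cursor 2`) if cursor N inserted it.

After op 1 (delete): buffer="ajgl" (len 4), cursors c1@2 c2@2, authorship ....
After op 2 (move_right): buffer="ajgl" (len 4), cursors c1@3 c2@3, authorship ....
After op 3 (insert('j')): buffer="ajgjjl" (len 6), cursors c1@5 c2@5, authorship ...12.
After op 4 (add_cursor(4)): buffer="ajgjjl" (len 6), cursors c3@4 c1@5 c2@5, authorship ...12.
After op 5 (insert('j')): buffer="ajgjjjjjl" (len 9), cursors c3@5 c1@8 c2@8, authorship ...13212.
After op 6 (move_right): buffer="ajgjjjjjl" (len 9), cursors c3@6 c1@9 c2@9, authorship ...13212.
After op 7 (insert('n')): buffer="ajgjjjnjjlnn" (len 12), cursors c3@7 c1@12 c2@12, authorship ...132312.12
After op 8 (move_left): buffer="ajgjjjnjjlnn" (len 12), cursors c3@6 c1@11 c2@11, authorship ...132312.12
Authorship (.=original, N=cursor N): . . . 1 3 2 3 1 2 . 1 2
Index 8: author = 2

Answer: cursor 2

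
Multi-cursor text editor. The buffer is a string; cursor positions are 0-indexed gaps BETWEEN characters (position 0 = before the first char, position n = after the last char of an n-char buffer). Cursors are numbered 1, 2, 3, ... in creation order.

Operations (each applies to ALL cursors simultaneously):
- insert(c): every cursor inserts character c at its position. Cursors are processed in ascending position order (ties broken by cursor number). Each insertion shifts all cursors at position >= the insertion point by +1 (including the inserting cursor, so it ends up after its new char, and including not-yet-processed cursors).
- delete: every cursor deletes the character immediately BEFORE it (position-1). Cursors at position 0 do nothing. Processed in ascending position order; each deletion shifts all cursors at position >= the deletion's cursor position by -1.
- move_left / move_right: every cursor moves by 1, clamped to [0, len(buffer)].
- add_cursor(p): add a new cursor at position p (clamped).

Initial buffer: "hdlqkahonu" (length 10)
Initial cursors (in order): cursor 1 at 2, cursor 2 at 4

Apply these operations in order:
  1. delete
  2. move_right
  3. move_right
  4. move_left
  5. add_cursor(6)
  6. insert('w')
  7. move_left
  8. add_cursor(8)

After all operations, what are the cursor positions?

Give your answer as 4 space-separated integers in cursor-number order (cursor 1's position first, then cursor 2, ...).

After op 1 (delete): buffer="hlkahonu" (len 8), cursors c1@1 c2@2, authorship ........
After op 2 (move_right): buffer="hlkahonu" (len 8), cursors c1@2 c2@3, authorship ........
After op 3 (move_right): buffer="hlkahonu" (len 8), cursors c1@3 c2@4, authorship ........
After op 4 (move_left): buffer="hlkahonu" (len 8), cursors c1@2 c2@3, authorship ........
After op 5 (add_cursor(6)): buffer="hlkahonu" (len 8), cursors c1@2 c2@3 c3@6, authorship ........
After op 6 (insert('w')): buffer="hlwkwahownu" (len 11), cursors c1@3 c2@5 c3@9, authorship ..1.2...3..
After op 7 (move_left): buffer="hlwkwahownu" (len 11), cursors c1@2 c2@4 c3@8, authorship ..1.2...3..
After op 8 (add_cursor(8)): buffer="hlwkwahownu" (len 11), cursors c1@2 c2@4 c3@8 c4@8, authorship ..1.2...3..

Answer: 2 4 8 8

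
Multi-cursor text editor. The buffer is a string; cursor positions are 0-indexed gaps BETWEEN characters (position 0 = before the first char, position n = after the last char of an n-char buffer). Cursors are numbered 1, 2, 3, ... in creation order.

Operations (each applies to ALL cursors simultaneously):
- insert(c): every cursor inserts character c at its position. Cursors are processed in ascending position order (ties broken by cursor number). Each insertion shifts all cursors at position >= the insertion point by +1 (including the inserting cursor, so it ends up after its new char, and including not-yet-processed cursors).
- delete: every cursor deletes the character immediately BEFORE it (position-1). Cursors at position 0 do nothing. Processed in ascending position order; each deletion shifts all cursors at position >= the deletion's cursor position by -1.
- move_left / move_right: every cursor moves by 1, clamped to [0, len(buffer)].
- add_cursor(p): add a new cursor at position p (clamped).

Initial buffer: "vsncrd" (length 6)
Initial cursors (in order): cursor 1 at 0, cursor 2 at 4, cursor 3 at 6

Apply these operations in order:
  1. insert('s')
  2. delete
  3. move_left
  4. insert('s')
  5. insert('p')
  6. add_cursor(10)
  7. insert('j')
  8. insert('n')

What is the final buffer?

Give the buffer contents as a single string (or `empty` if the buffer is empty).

Answer: spjnvsnspjncrsjnpjnd

Derivation:
After op 1 (insert('s')): buffer="svsncsrds" (len 9), cursors c1@1 c2@6 c3@9, authorship 1....2..3
After op 2 (delete): buffer="vsncrd" (len 6), cursors c1@0 c2@4 c3@6, authorship ......
After op 3 (move_left): buffer="vsncrd" (len 6), cursors c1@0 c2@3 c3@5, authorship ......
After op 4 (insert('s')): buffer="svsnscrsd" (len 9), cursors c1@1 c2@5 c3@8, authorship 1...2..3.
After op 5 (insert('p')): buffer="spvsnspcrspd" (len 12), cursors c1@2 c2@7 c3@11, authorship 11...22..33.
After op 6 (add_cursor(10)): buffer="spvsnspcrspd" (len 12), cursors c1@2 c2@7 c4@10 c3@11, authorship 11...22..33.
After op 7 (insert('j')): buffer="spjvsnspjcrsjpjd" (len 16), cursors c1@3 c2@9 c4@13 c3@15, authorship 111...222..3433.
After op 8 (insert('n')): buffer="spjnvsnspjncrsjnpjnd" (len 20), cursors c1@4 c2@11 c4@16 c3@19, authorship 1111...2222..344333.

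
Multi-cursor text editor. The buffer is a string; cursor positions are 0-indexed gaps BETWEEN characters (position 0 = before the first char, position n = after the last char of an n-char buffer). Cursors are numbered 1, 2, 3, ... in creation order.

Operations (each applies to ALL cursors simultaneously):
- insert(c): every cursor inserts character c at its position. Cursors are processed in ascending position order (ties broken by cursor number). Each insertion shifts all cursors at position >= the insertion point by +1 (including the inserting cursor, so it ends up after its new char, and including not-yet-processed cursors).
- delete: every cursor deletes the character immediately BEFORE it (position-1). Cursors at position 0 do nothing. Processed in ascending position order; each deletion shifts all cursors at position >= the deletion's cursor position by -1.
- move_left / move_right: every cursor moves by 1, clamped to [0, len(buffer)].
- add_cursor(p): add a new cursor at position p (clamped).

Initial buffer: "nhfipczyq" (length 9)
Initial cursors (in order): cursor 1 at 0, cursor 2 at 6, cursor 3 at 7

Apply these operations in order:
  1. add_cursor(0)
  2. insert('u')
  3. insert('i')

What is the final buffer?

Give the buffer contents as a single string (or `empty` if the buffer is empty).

After op 1 (add_cursor(0)): buffer="nhfipczyq" (len 9), cursors c1@0 c4@0 c2@6 c3@7, authorship .........
After op 2 (insert('u')): buffer="uunhfipcuzuyq" (len 13), cursors c1@2 c4@2 c2@9 c3@11, authorship 14......2.3..
After op 3 (insert('i')): buffer="uuiinhfipcuizuiyq" (len 17), cursors c1@4 c4@4 c2@12 c3@15, authorship 1414......22.33..

Answer: uuiinhfipcuizuiyq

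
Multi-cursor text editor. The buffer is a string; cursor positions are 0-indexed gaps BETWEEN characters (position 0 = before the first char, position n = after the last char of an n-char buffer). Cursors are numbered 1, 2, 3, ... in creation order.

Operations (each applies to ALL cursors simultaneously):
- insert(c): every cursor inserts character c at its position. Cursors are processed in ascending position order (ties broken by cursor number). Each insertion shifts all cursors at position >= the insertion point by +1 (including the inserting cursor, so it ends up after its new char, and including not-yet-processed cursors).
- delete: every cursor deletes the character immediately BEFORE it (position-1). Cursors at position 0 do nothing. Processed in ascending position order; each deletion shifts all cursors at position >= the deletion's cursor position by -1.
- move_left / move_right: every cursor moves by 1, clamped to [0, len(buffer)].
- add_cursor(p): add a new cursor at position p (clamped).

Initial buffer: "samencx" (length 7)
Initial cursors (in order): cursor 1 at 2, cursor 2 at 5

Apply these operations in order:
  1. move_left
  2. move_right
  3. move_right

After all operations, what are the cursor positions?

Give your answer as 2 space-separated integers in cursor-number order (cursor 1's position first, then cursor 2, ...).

Answer: 3 6

Derivation:
After op 1 (move_left): buffer="samencx" (len 7), cursors c1@1 c2@4, authorship .......
After op 2 (move_right): buffer="samencx" (len 7), cursors c1@2 c2@5, authorship .......
After op 3 (move_right): buffer="samencx" (len 7), cursors c1@3 c2@6, authorship .......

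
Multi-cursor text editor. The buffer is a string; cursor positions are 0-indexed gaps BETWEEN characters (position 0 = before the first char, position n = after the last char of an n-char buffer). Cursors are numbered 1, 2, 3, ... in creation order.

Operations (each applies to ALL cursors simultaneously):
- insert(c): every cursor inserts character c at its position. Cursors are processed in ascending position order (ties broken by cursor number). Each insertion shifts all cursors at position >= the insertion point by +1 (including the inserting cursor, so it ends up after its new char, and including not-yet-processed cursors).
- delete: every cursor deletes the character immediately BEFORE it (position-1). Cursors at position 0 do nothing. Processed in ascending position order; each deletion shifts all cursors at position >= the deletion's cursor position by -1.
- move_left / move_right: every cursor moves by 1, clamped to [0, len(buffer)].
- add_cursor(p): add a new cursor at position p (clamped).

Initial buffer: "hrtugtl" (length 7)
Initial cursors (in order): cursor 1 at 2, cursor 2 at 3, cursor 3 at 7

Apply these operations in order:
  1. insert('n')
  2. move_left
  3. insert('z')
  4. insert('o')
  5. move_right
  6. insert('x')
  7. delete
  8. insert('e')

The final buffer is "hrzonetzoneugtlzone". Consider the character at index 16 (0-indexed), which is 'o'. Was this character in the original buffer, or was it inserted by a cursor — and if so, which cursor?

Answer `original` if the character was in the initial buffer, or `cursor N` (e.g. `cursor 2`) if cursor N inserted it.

After op 1 (insert('n')): buffer="hrntnugtln" (len 10), cursors c1@3 c2@5 c3@10, authorship ..1.2....3
After op 2 (move_left): buffer="hrntnugtln" (len 10), cursors c1@2 c2@4 c3@9, authorship ..1.2....3
After op 3 (insert('z')): buffer="hrzntznugtlzn" (len 13), cursors c1@3 c2@6 c3@12, authorship ..11.22....33
After op 4 (insert('o')): buffer="hrzontzonugtlzon" (len 16), cursors c1@4 c2@8 c3@15, authorship ..111.222....333
After op 5 (move_right): buffer="hrzontzonugtlzon" (len 16), cursors c1@5 c2@9 c3@16, authorship ..111.222....333
After op 6 (insert('x')): buffer="hrzonxtzonxugtlzonx" (len 19), cursors c1@6 c2@11 c3@19, authorship ..1111.2222....3333
After op 7 (delete): buffer="hrzontzonugtlzon" (len 16), cursors c1@5 c2@9 c3@16, authorship ..111.222....333
After op 8 (insert('e')): buffer="hrzonetzoneugtlzone" (len 19), cursors c1@6 c2@11 c3@19, authorship ..1111.2222....3333
Authorship (.=original, N=cursor N): . . 1 1 1 1 . 2 2 2 2 . . . . 3 3 3 3
Index 16: author = 3

Answer: cursor 3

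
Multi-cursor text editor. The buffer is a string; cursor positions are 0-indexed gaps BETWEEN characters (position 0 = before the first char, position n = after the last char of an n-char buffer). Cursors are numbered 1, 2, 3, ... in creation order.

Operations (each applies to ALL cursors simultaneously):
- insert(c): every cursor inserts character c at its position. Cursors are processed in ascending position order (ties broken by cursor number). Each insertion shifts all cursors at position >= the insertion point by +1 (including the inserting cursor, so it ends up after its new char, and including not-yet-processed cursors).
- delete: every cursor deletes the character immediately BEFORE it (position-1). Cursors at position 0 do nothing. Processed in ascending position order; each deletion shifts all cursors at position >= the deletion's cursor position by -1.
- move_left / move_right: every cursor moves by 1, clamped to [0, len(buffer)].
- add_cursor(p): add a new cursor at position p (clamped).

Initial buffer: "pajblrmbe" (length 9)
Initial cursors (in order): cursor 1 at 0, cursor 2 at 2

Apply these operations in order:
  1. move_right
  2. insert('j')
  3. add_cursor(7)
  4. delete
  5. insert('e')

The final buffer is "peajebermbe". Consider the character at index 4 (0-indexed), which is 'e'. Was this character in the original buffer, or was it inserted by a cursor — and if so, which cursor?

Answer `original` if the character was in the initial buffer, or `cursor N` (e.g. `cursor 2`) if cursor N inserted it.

After op 1 (move_right): buffer="pajblrmbe" (len 9), cursors c1@1 c2@3, authorship .........
After op 2 (insert('j')): buffer="pjajjblrmbe" (len 11), cursors c1@2 c2@5, authorship .1..2......
After op 3 (add_cursor(7)): buffer="pjajjblrmbe" (len 11), cursors c1@2 c2@5 c3@7, authorship .1..2......
After op 4 (delete): buffer="pajbrmbe" (len 8), cursors c1@1 c2@3 c3@4, authorship ........
After op 5 (insert('e')): buffer="peajebermbe" (len 11), cursors c1@2 c2@5 c3@7, authorship .1..2.3....
Authorship (.=original, N=cursor N): . 1 . . 2 . 3 . . . .
Index 4: author = 2

Answer: cursor 2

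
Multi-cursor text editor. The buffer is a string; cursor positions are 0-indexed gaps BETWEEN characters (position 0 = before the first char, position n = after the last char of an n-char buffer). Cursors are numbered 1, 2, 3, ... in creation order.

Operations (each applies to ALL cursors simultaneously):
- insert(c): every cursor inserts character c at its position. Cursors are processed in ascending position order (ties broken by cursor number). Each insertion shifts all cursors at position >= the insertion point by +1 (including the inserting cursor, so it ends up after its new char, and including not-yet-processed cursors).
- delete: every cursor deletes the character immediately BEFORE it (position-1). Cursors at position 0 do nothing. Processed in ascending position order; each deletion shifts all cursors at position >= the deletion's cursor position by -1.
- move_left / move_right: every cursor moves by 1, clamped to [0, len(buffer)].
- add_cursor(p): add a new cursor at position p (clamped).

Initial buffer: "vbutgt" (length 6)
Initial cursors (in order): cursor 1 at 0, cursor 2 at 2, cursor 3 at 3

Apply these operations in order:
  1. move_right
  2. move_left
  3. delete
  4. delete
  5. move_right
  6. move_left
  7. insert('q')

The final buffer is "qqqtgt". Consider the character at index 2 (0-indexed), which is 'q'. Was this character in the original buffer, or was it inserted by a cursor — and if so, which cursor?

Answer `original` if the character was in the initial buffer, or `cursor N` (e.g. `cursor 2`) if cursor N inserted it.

Answer: cursor 3

Derivation:
After op 1 (move_right): buffer="vbutgt" (len 6), cursors c1@1 c2@3 c3@4, authorship ......
After op 2 (move_left): buffer="vbutgt" (len 6), cursors c1@0 c2@2 c3@3, authorship ......
After op 3 (delete): buffer="vtgt" (len 4), cursors c1@0 c2@1 c3@1, authorship ....
After op 4 (delete): buffer="tgt" (len 3), cursors c1@0 c2@0 c3@0, authorship ...
After op 5 (move_right): buffer="tgt" (len 3), cursors c1@1 c2@1 c3@1, authorship ...
After op 6 (move_left): buffer="tgt" (len 3), cursors c1@0 c2@0 c3@0, authorship ...
After op 7 (insert('q')): buffer="qqqtgt" (len 6), cursors c1@3 c2@3 c3@3, authorship 123...
Authorship (.=original, N=cursor N): 1 2 3 . . .
Index 2: author = 3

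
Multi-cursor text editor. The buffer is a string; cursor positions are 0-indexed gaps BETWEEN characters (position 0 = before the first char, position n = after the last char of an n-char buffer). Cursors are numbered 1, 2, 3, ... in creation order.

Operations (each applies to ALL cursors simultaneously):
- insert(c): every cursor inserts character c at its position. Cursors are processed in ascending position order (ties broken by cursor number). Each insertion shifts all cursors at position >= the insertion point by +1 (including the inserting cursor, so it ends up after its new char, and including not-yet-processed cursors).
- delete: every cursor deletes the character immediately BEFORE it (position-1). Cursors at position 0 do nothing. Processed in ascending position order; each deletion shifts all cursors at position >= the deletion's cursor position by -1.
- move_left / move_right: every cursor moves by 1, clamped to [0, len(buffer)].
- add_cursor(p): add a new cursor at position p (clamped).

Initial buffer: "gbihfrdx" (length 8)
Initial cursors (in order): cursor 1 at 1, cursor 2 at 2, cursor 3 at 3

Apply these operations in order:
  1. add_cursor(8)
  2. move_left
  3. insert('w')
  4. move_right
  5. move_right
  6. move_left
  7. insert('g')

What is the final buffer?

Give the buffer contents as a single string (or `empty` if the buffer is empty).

Answer: wggwbgwighfrdwgx

Derivation:
After op 1 (add_cursor(8)): buffer="gbihfrdx" (len 8), cursors c1@1 c2@2 c3@3 c4@8, authorship ........
After op 2 (move_left): buffer="gbihfrdx" (len 8), cursors c1@0 c2@1 c3@2 c4@7, authorship ........
After op 3 (insert('w')): buffer="wgwbwihfrdwx" (len 12), cursors c1@1 c2@3 c3@5 c4@11, authorship 1.2.3.....4.
After op 4 (move_right): buffer="wgwbwihfrdwx" (len 12), cursors c1@2 c2@4 c3@6 c4@12, authorship 1.2.3.....4.
After op 5 (move_right): buffer="wgwbwihfrdwx" (len 12), cursors c1@3 c2@5 c3@7 c4@12, authorship 1.2.3.....4.
After op 6 (move_left): buffer="wgwbwihfrdwx" (len 12), cursors c1@2 c2@4 c3@6 c4@11, authorship 1.2.3.....4.
After op 7 (insert('g')): buffer="wggwbgwighfrdwgx" (len 16), cursors c1@3 c2@6 c3@9 c4@15, authorship 1.12.23.3....44.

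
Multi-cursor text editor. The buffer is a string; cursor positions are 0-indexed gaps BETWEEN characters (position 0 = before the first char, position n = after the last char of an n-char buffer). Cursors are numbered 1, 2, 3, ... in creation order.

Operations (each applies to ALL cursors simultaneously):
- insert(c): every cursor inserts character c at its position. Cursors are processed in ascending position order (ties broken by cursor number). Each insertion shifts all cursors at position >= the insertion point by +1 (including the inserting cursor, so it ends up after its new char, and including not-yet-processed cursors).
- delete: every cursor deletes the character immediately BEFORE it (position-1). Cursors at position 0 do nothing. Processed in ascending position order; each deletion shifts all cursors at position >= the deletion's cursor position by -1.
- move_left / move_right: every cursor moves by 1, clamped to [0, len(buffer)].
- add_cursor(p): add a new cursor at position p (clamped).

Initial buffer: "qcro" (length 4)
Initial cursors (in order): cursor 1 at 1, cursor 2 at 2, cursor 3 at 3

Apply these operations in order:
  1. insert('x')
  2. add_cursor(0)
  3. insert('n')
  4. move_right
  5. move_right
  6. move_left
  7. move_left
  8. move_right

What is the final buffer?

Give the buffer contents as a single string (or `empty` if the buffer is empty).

After op 1 (insert('x')): buffer="qxcxrxo" (len 7), cursors c1@2 c2@4 c3@6, authorship .1.2.3.
After op 2 (add_cursor(0)): buffer="qxcxrxo" (len 7), cursors c4@0 c1@2 c2@4 c3@6, authorship .1.2.3.
After op 3 (insert('n')): buffer="nqxncxnrxno" (len 11), cursors c4@1 c1@4 c2@7 c3@10, authorship 4.11.22.33.
After op 4 (move_right): buffer="nqxncxnrxno" (len 11), cursors c4@2 c1@5 c2@8 c3@11, authorship 4.11.22.33.
After op 5 (move_right): buffer="nqxncxnrxno" (len 11), cursors c4@3 c1@6 c2@9 c3@11, authorship 4.11.22.33.
After op 6 (move_left): buffer="nqxncxnrxno" (len 11), cursors c4@2 c1@5 c2@8 c3@10, authorship 4.11.22.33.
After op 7 (move_left): buffer="nqxncxnrxno" (len 11), cursors c4@1 c1@4 c2@7 c3@9, authorship 4.11.22.33.
After op 8 (move_right): buffer="nqxncxnrxno" (len 11), cursors c4@2 c1@5 c2@8 c3@10, authorship 4.11.22.33.

Answer: nqxncxnrxno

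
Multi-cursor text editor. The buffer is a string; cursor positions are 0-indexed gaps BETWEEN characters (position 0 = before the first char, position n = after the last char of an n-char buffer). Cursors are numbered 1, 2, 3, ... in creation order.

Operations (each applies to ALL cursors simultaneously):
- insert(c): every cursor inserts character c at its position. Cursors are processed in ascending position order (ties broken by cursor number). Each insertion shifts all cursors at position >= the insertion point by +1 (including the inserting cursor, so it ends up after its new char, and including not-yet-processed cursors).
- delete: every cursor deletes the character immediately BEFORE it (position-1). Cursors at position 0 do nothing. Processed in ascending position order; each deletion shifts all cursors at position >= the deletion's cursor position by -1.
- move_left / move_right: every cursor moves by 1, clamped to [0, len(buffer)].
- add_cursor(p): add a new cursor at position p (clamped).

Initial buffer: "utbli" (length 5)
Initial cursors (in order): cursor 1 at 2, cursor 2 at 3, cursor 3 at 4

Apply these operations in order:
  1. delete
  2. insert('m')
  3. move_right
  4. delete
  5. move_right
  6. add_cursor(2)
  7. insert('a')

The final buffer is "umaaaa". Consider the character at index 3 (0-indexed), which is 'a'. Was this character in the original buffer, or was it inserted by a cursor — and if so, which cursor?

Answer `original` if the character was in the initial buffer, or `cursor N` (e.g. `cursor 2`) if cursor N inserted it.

After op 1 (delete): buffer="ui" (len 2), cursors c1@1 c2@1 c3@1, authorship ..
After op 2 (insert('m')): buffer="ummmi" (len 5), cursors c1@4 c2@4 c3@4, authorship .123.
After op 3 (move_right): buffer="ummmi" (len 5), cursors c1@5 c2@5 c3@5, authorship .123.
After op 4 (delete): buffer="um" (len 2), cursors c1@2 c2@2 c3@2, authorship .1
After op 5 (move_right): buffer="um" (len 2), cursors c1@2 c2@2 c3@2, authorship .1
After op 6 (add_cursor(2)): buffer="um" (len 2), cursors c1@2 c2@2 c3@2 c4@2, authorship .1
After op 7 (insert('a')): buffer="umaaaa" (len 6), cursors c1@6 c2@6 c3@6 c4@6, authorship .11234
Authorship (.=original, N=cursor N): . 1 1 2 3 4
Index 3: author = 2

Answer: cursor 2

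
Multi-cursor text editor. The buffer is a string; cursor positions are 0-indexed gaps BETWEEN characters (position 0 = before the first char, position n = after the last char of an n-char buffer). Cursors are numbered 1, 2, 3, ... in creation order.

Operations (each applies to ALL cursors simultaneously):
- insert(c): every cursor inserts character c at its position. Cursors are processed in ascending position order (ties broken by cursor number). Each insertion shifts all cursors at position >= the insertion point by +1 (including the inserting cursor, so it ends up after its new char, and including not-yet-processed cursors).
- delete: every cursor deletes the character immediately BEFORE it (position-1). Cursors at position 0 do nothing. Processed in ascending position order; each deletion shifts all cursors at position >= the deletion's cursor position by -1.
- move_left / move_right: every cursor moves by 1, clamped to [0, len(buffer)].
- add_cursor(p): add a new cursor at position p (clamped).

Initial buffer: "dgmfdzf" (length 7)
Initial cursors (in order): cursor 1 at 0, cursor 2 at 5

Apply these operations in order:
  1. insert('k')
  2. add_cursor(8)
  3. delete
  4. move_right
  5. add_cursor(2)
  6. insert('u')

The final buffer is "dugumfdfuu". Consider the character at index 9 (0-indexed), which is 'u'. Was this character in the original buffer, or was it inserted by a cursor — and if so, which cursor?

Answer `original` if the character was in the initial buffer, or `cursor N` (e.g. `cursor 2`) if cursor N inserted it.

Answer: cursor 3

Derivation:
After op 1 (insert('k')): buffer="kdgmfdkzf" (len 9), cursors c1@1 c2@7, authorship 1.....2..
After op 2 (add_cursor(8)): buffer="kdgmfdkzf" (len 9), cursors c1@1 c2@7 c3@8, authorship 1.....2..
After op 3 (delete): buffer="dgmfdf" (len 6), cursors c1@0 c2@5 c3@5, authorship ......
After op 4 (move_right): buffer="dgmfdf" (len 6), cursors c1@1 c2@6 c3@6, authorship ......
After op 5 (add_cursor(2)): buffer="dgmfdf" (len 6), cursors c1@1 c4@2 c2@6 c3@6, authorship ......
After op 6 (insert('u')): buffer="dugumfdfuu" (len 10), cursors c1@2 c4@4 c2@10 c3@10, authorship .1.4....23
Authorship (.=original, N=cursor N): . 1 . 4 . . . . 2 3
Index 9: author = 3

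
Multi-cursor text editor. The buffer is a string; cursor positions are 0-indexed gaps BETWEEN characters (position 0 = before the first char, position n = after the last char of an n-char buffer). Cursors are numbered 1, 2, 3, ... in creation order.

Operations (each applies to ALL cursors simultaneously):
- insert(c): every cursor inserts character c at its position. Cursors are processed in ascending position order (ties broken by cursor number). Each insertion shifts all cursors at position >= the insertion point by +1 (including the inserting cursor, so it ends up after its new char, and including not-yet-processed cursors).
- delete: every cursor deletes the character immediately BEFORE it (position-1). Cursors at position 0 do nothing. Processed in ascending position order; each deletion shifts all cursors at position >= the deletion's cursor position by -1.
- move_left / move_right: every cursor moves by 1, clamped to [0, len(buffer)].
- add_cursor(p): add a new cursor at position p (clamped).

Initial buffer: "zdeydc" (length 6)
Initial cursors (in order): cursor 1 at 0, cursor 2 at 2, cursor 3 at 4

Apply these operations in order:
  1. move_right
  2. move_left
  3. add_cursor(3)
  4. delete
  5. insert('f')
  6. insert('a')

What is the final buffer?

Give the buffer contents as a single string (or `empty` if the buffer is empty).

After op 1 (move_right): buffer="zdeydc" (len 6), cursors c1@1 c2@3 c3@5, authorship ......
After op 2 (move_left): buffer="zdeydc" (len 6), cursors c1@0 c2@2 c3@4, authorship ......
After op 3 (add_cursor(3)): buffer="zdeydc" (len 6), cursors c1@0 c2@2 c4@3 c3@4, authorship ......
After op 4 (delete): buffer="zdc" (len 3), cursors c1@0 c2@1 c3@1 c4@1, authorship ...
After op 5 (insert('f')): buffer="fzfffdc" (len 7), cursors c1@1 c2@5 c3@5 c4@5, authorship 1.234..
After op 6 (insert('a')): buffer="fazfffaaadc" (len 11), cursors c1@2 c2@9 c3@9 c4@9, authorship 11.234234..

Answer: fazfffaaadc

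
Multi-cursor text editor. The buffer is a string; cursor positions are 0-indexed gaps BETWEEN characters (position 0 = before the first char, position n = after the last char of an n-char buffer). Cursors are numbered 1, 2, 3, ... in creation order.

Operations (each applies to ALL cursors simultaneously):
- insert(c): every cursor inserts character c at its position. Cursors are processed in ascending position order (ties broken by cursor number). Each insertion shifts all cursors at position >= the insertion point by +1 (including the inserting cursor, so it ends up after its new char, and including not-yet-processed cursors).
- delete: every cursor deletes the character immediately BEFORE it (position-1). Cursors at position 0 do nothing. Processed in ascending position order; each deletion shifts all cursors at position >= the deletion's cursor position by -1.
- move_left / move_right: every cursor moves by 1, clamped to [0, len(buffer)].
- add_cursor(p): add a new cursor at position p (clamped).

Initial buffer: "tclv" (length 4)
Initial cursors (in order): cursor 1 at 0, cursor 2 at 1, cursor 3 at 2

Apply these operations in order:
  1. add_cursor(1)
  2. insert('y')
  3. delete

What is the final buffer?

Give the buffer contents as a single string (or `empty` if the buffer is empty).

Answer: tclv

Derivation:
After op 1 (add_cursor(1)): buffer="tclv" (len 4), cursors c1@0 c2@1 c4@1 c3@2, authorship ....
After op 2 (insert('y')): buffer="ytyycylv" (len 8), cursors c1@1 c2@4 c4@4 c3@6, authorship 1.24.3..
After op 3 (delete): buffer="tclv" (len 4), cursors c1@0 c2@1 c4@1 c3@2, authorship ....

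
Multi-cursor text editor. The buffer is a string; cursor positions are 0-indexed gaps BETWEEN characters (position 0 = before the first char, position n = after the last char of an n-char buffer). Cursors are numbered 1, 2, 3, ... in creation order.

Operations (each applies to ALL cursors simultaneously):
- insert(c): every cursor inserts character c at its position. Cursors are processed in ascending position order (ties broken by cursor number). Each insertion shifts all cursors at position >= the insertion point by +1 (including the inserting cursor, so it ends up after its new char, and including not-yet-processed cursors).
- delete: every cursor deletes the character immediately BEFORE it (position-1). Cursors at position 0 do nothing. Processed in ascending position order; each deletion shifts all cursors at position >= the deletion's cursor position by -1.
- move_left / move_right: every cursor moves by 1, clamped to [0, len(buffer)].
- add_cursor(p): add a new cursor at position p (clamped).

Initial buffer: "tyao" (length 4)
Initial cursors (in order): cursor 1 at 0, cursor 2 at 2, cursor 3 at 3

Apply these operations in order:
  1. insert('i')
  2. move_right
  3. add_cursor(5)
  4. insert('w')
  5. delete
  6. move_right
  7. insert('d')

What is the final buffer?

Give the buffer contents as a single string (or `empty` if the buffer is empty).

After op 1 (insert('i')): buffer="ityiaio" (len 7), cursors c1@1 c2@4 c3@6, authorship 1..2.3.
After op 2 (move_right): buffer="ityiaio" (len 7), cursors c1@2 c2@5 c3@7, authorship 1..2.3.
After op 3 (add_cursor(5)): buffer="ityiaio" (len 7), cursors c1@2 c2@5 c4@5 c3@7, authorship 1..2.3.
After op 4 (insert('w')): buffer="itwyiawwiow" (len 11), cursors c1@3 c2@8 c4@8 c3@11, authorship 1.1.2.243.3
After op 5 (delete): buffer="ityiaio" (len 7), cursors c1@2 c2@5 c4@5 c3@7, authorship 1..2.3.
After op 6 (move_right): buffer="ityiaio" (len 7), cursors c1@3 c2@6 c4@6 c3@7, authorship 1..2.3.
After op 7 (insert('d')): buffer="itydiaiddod" (len 11), cursors c1@4 c2@9 c4@9 c3@11, authorship 1..12.324.3

Answer: itydiaiddod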